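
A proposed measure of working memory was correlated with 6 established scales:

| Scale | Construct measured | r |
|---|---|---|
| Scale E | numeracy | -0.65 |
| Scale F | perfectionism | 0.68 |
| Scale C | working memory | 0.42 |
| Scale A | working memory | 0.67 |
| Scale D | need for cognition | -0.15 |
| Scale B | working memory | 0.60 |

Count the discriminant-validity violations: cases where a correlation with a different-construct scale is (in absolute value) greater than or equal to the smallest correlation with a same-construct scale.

Convergent (same construct = working memory): Scale C, Scale A, Scale B.
Smallest convergent = 0.42. Discriminant |r|: 0.65, 0.68, 0.15; count ≥ 0.42 → 2.

2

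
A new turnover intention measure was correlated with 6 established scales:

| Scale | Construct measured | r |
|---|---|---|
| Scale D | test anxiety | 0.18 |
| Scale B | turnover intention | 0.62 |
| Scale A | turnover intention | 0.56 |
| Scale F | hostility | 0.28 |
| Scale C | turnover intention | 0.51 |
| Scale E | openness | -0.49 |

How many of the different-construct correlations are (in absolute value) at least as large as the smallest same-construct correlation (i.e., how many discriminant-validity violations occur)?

Convergent (same construct = turnover intention): Scale B, Scale A, Scale C.
Smallest convergent = 0.51. Discriminant |r|: 0.18, 0.28, 0.49; count ≥ 0.51 → 0.

0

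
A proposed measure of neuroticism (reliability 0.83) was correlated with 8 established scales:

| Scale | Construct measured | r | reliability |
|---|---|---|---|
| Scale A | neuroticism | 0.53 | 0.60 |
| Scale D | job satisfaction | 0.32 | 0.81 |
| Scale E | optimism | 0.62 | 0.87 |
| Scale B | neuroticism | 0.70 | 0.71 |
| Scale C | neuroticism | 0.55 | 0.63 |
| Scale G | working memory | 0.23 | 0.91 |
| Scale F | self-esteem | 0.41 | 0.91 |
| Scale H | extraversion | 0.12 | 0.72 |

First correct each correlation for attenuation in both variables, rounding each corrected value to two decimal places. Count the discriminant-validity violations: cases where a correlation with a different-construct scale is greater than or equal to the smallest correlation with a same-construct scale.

0

Disattenuated r (r / √(r_scale · r_new)):
  Scale A (conv): 0.53 / √(0.60·0.83) = 0.75
  Scale D (disc): 0.32 / √(0.81·0.83) = 0.39
  Scale E (disc): 0.62 / √(0.87·0.83) = 0.73
  Scale B (conv): 0.70 / √(0.71·0.83) = 0.91
  Scale C (conv): 0.55 / √(0.63·0.83) = 0.76
  Scale G (disc): 0.23 / √(0.91·0.83) = 0.26
  Scale F (disc): 0.41 / √(0.91·0.83) = 0.47
  Scale H (disc): 0.12 / √(0.72·0.83) = 0.16
Smallest convergent = 0.75. Discriminant values: 0.39, 0.73, 0.26, 0.47, 0.16; count ≥ 0.75 → 0.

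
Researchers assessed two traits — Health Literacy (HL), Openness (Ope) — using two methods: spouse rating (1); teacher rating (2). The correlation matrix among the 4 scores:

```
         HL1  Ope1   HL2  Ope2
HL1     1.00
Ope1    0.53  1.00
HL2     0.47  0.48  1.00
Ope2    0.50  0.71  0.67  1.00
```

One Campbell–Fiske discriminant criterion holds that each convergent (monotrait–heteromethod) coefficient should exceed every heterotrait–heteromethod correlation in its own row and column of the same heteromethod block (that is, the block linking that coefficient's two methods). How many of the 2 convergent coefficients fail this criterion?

Checking each validity diagonal entry against its comparison values:
HL (methods 1·2): 0.47 vs {0.50, 0.48} → fail.
Ope (methods 1·2): 0.71 vs {0.48, 0.50} → pass.
1 of 2 fail.

1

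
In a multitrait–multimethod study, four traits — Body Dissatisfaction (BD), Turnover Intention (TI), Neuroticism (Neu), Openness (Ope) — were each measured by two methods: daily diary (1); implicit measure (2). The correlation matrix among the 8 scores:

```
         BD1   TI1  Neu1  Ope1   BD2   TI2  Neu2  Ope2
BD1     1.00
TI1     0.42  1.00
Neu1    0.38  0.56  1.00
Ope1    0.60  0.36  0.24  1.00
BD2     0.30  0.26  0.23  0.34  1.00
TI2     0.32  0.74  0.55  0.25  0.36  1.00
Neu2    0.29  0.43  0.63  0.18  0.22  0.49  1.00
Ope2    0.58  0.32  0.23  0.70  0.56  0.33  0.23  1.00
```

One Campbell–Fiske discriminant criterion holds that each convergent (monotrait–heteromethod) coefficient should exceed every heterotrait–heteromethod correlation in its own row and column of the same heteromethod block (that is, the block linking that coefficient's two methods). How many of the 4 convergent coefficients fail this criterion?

1

Checking each validity diagonal entry against its comparison values:
BD (methods 1·2): 0.30 vs {0.32, 0.26, 0.29, 0.23, 0.58, 0.34} → fail.
TI (methods 1·2): 0.74 vs {0.26, 0.32, 0.43, 0.55, 0.32, 0.25} → pass.
Neu (methods 1·2): 0.63 vs {0.23, 0.29, 0.55, 0.43, 0.23, 0.18} → pass.
Ope (methods 1·2): 0.70 vs {0.34, 0.58, 0.25, 0.32, 0.18, 0.23} → pass.
1 of 4 fail.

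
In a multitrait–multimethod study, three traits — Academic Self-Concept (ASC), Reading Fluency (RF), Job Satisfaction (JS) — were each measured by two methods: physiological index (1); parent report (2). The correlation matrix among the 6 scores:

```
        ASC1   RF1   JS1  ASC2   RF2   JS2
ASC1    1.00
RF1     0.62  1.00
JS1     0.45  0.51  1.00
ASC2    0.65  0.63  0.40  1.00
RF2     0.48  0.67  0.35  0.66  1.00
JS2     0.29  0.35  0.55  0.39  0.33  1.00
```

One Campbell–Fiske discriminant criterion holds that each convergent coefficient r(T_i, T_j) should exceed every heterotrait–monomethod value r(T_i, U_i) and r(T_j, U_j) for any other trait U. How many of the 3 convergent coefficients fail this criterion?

1

Checking each validity diagonal entry against its comparison values:
ASC (methods 1·2): 0.65 vs {0.62, 0.66, 0.45, 0.39} → fail.
RF (methods 1·2): 0.67 vs {0.62, 0.66, 0.51, 0.33} → pass.
JS (methods 1·2): 0.55 vs {0.45, 0.39, 0.51, 0.33} → pass.
1 of 3 fail.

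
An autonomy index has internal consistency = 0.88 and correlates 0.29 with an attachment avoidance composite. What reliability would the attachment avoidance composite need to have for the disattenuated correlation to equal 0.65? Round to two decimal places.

r_true = r_obs / √(r_xx · r_yy) ⇒ 0.65 = 0.29 / √(0.88 · r_yy).
√(0.88 · r_yy) = 0.29 / 0.65 = 0.4462; 0.88 · r_yy = 0.1991; r_yy = 0.1991 / 0.88 ≈ 0.23.

0.23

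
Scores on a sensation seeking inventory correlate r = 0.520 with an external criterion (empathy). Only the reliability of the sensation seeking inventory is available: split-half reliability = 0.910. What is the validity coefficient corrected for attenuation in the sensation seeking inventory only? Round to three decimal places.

Single correction: r_c = r_obs / √r_xx = 0.520 / √0.910 = 0.520 / 0.9539 ≈ 0.545.

0.545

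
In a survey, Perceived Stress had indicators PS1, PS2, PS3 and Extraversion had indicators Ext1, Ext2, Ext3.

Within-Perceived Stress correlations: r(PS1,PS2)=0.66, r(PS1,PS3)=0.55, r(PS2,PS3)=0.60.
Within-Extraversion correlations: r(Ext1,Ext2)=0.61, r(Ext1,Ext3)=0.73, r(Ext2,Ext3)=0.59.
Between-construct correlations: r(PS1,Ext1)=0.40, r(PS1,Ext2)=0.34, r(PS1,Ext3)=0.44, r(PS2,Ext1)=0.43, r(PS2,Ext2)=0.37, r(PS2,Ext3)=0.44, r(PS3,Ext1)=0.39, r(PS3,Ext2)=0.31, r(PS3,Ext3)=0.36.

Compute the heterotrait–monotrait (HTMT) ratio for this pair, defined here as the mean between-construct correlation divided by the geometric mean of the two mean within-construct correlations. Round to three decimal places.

0.621

Mean between = 3.48/9 = 0.3867.
Mean within-PS = 1.81/3 = 0.6033; mean within-Ext = 1.93/3 = 0.6433.
Geometric mean = √(0.6033 × 0.6433) = 0.6230.
HTMT = 0.3867 / 0.6230 = 0.621.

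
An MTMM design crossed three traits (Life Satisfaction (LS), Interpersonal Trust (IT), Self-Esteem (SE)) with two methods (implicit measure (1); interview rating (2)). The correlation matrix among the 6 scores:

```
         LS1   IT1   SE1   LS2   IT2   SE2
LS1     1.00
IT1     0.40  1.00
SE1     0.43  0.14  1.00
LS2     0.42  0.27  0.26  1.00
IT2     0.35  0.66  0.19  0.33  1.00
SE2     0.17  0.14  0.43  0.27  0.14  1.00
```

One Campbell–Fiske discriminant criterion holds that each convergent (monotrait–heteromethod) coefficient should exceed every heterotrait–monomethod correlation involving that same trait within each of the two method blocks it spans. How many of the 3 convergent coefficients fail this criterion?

Checking each validity diagonal entry against its comparison values:
LS (methods 1·2): 0.42 vs {0.40, 0.33, 0.43, 0.27} → fail.
IT (methods 1·2): 0.66 vs {0.40, 0.33, 0.14, 0.14} → pass.
SE (methods 1·2): 0.43 vs {0.43, 0.27, 0.14, 0.14} → fail.
2 of 3 fail.

2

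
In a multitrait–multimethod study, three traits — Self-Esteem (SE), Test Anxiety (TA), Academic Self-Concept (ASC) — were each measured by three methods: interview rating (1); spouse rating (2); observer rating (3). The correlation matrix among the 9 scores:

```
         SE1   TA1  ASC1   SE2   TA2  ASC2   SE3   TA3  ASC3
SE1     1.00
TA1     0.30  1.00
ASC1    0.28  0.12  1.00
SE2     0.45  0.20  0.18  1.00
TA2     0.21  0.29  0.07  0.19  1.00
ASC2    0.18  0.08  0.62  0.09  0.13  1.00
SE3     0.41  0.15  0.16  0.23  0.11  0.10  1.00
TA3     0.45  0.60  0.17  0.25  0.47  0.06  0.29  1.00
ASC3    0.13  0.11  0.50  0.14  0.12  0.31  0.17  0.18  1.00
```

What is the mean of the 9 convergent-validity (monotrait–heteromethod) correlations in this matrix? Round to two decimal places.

Convergent values: 0.45, 0.41, 0.23, 0.29, 0.60, 0.47, 0.62, 0.50, 0.31; mean = 3.88/9 = 0.43.

0.43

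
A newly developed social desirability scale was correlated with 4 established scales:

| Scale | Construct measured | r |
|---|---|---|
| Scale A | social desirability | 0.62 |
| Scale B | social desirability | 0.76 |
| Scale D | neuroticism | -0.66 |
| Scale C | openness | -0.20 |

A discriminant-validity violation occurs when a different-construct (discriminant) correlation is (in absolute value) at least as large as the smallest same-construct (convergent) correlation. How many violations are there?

Convergent (same construct = social desirability): Scale A, Scale B.
Smallest convergent = 0.62. Discriminant |r|: 0.66, 0.20; count ≥ 0.62 → 1.

1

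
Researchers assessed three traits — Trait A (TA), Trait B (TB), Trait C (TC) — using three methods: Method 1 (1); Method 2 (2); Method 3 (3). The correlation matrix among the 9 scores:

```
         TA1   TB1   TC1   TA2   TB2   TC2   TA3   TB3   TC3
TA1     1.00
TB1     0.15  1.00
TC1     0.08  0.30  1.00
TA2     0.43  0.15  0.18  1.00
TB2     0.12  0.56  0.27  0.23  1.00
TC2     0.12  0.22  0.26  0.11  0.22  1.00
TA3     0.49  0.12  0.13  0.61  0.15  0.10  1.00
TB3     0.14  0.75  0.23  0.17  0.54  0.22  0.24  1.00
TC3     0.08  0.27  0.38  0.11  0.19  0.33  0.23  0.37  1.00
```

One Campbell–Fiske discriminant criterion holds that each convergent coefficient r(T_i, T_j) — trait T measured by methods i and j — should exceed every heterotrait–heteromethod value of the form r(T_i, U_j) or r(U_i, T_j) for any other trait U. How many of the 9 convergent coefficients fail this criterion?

Convergent coefficients and their comparison sets:
TA (methods 1·2): 0.43 vs {0.12, 0.15, 0.12, 0.18} → pass.
TA (methods 1·3): 0.49 vs {0.14, 0.12, 0.08, 0.13} → pass.
TA (methods 2·3): 0.61 vs {0.17, 0.15, 0.11, 0.10} → pass.
TB (methods 1·2): 0.56 vs {0.15, 0.12, 0.22, 0.27} → pass.
TB (methods 1·3): 0.75 vs {0.12, 0.14, 0.27, 0.23} → pass.
TB (methods 2·3): 0.54 vs {0.15, 0.17, 0.19, 0.22} → pass.
TC (methods 1·2): 0.26 vs {0.18, 0.12, 0.27, 0.22} → fail.
TC (methods 1·3): 0.38 vs {0.13, 0.08, 0.23, 0.27} → pass.
TC (methods 2·3): 0.33 vs {0.10, 0.11, 0.22, 0.19} → pass.
1 of 9 fail.

1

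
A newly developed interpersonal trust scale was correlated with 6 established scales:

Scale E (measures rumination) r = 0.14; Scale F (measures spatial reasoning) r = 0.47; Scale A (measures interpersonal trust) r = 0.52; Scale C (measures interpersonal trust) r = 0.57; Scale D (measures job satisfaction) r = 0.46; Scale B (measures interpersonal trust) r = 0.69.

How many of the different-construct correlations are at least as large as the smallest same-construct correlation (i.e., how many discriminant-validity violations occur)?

0

Convergent (same construct = interpersonal trust): Scale A, Scale C, Scale B.
Smallest convergent = 0.52. Discriminant values: 0.14, 0.47, 0.46; count ≥ 0.52 → 0.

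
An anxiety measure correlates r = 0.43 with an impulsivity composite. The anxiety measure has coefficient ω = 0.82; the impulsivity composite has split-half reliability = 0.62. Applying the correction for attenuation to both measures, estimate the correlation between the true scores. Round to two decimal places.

0.60

r_true = r_obs / √(r_xx · r_yy) = 0.43 / √(0.82 × 0.62) = 0.43 / √0.5084 = 0.43 / 0.7130 ≈ 0.60.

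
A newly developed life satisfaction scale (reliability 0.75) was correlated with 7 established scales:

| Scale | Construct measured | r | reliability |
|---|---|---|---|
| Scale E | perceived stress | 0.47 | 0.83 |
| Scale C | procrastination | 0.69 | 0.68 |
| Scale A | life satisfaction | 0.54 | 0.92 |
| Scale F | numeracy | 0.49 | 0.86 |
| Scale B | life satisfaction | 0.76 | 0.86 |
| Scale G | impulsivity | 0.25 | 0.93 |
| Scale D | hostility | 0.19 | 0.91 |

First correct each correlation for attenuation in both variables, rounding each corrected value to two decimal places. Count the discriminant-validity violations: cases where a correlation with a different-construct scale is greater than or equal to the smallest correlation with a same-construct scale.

Disattenuated r (r / √(r_scale · r_new)):
  Scale E (disc): 0.47 / √(0.83·0.75) = 0.60
  Scale C (disc): 0.69 / √(0.68·0.75) = 0.97
  Scale A (conv): 0.54 / √(0.92·0.75) = 0.65
  Scale F (disc): 0.49 / √(0.86·0.75) = 0.61
  Scale B (conv): 0.76 / √(0.86·0.75) = 0.95
  Scale G (disc): 0.25 / √(0.93·0.75) = 0.30
  Scale D (disc): 0.19 / √(0.91·0.75) = 0.23
Smallest convergent = 0.65. Discriminant values: 0.60, 0.97, 0.61, 0.30, 0.23; count ≥ 0.65 → 1.

1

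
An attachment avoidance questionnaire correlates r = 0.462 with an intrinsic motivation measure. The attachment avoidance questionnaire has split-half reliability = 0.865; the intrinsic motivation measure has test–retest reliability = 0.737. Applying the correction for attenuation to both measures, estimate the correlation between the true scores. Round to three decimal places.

0.579

r_true = r_obs / √(r_xx · r_yy) = 0.462 / √(0.865 × 0.737) = 0.462 / √0.637505 = 0.462 / 0.7984 ≈ 0.579.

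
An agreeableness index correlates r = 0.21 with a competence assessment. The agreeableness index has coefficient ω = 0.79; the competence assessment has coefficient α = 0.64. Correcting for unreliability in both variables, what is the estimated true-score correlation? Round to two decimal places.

r_true = r_obs / √(r_xx · r_yy) = 0.21 / √(0.79 × 0.64) = 0.21 / √0.5056 = 0.21 / 0.7111 ≈ 0.30.

0.30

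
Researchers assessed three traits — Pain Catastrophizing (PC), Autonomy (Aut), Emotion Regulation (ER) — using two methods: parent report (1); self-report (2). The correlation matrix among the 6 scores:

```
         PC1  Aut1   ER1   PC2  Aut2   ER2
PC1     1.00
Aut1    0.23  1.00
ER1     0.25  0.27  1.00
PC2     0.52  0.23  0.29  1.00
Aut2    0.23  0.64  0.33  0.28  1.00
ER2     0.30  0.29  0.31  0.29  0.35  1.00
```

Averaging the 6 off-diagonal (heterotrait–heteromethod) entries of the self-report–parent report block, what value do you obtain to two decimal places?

0.28

HTHM values (method 2 × method 1): 0.23, 0.29, 0.23, 0.33, 0.30, 0.29; mean = 1.67/6 = 0.28.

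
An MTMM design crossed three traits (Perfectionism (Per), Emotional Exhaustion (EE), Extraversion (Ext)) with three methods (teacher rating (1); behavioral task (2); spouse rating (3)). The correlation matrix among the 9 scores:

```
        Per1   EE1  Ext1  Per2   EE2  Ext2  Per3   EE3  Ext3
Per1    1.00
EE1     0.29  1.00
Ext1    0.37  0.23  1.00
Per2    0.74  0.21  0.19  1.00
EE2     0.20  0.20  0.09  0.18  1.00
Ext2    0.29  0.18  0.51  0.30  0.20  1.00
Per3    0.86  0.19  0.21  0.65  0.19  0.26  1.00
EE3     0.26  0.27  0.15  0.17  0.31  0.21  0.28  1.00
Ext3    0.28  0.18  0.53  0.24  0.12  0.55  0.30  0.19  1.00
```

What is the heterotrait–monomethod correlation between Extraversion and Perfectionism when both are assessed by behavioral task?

0.30

Different traits, same method: r(Ext2, Per2) = 0.30.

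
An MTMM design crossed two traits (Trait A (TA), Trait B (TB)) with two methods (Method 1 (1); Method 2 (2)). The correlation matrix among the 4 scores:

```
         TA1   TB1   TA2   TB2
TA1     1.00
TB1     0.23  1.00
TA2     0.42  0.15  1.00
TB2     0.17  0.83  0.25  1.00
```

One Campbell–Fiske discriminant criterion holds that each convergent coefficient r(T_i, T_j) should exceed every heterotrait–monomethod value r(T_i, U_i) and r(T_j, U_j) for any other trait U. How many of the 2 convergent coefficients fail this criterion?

Checking each validity diagonal entry against its comparison values:
TA (methods 1·2): 0.42 vs {0.23, 0.25} → pass.
TB (methods 1·2): 0.83 vs {0.23, 0.25} → pass.
0 of 2 fail.

0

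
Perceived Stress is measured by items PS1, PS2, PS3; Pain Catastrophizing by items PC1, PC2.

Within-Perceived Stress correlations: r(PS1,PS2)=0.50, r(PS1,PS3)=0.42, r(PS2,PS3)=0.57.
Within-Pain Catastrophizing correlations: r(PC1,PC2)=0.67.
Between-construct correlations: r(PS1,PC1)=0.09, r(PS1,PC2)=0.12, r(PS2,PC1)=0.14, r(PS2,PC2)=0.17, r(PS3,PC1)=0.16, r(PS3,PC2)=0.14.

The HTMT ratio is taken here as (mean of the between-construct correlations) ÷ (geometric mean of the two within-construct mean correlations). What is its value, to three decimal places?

Mean heterotrait r = 0.82/6 = 0.1367.
Mean within-PS = 1.49/3 = 0.4967; mean within-PC = 0.67/1 = 0.6700.
Geometric mean = √(0.4967 × 0.6700) = 0.5769.
HTMT = 0.1367 / 0.5769 = 0.237.

0.237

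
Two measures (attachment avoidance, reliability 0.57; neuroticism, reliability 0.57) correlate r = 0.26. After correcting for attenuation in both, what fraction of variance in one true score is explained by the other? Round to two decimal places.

0.21

Disattenuated r = 0.26 / √(0.57 × 0.57) = 0.26 / 0.5700 = 0.4561.
Shared true-score variance = 0.4561² = 0.2080 ≈ 0.21.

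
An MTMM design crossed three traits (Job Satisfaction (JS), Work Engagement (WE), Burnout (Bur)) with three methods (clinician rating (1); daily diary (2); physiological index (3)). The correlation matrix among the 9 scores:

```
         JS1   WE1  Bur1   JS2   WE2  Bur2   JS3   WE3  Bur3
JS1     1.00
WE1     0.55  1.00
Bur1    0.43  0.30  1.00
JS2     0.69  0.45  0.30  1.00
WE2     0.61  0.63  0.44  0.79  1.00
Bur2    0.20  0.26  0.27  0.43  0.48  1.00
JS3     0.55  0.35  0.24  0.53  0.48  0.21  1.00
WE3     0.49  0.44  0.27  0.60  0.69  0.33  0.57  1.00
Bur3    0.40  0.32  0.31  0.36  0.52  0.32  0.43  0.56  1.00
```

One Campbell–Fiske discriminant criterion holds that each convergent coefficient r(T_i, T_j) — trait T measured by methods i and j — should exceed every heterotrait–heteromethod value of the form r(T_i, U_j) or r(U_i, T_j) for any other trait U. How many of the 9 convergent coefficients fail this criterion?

5

Each convergent coefficient versus the relevant comparison correlations:
JS (methods 1·2): 0.69 vs {0.61, 0.45, 0.20, 0.30} → pass.
JS (methods 1·3): 0.55 vs {0.49, 0.35, 0.40, 0.24} → pass.
JS (methods 2·3): 0.53 vs {0.60, 0.48, 0.36, 0.21} → fail.
WE (methods 1·2): 0.63 vs {0.45, 0.61, 0.26, 0.44} → pass.
WE (methods 1·3): 0.44 vs {0.35, 0.49, 0.32, 0.27} → fail.
WE (methods 2·3): 0.69 vs {0.48, 0.60, 0.52, 0.33} → pass.
Bur (methods 1·2): 0.27 vs {0.30, 0.20, 0.44, 0.26} → fail.
Bur (methods 1·3): 0.31 vs {0.24, 0.40, 0.27, 0.32} → fail.
Bur (methods 2·3): 0.32 vs {0.21, 0.36, 0.33, 0.52} → fail.
5 of 9 fail.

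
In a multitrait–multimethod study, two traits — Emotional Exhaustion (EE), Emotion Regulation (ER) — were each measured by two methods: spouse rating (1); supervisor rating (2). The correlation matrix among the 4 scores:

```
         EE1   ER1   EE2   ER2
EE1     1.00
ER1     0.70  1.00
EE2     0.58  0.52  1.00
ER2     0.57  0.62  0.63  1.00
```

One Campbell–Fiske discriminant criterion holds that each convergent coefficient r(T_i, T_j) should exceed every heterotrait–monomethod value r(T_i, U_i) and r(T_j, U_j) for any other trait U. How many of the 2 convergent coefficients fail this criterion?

2

Checking each validity diagonal entry against its comparison values:
EE (methods 1·2): 0.58 vs {0.70, 0.63} → fail.
ER (methods 1·2): 0.62 vs {0.70, 0.63} → fail.
2 of 2 fail.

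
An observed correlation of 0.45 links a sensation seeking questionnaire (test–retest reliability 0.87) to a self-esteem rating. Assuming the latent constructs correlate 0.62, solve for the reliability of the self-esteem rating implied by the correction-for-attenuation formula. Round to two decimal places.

0.61

r_true = r_obs / √(r_xx · r_yy) ⇒ 0.62 = 0.45 / √(0.87 · r_yy).
√(0.87 · r_yy) = 0.45 / 0.62 = 0.7258; 0.87 · r_yy = 0.5268; r_yy = 0.5268 / 0.87 ≈ 0.61.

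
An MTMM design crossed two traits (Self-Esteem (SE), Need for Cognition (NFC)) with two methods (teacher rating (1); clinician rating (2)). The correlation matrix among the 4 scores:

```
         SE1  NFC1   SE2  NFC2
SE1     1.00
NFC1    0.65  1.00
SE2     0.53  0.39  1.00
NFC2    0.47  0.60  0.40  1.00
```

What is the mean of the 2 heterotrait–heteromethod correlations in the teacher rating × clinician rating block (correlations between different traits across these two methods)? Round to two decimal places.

0.43

HTHM values (method 1 × method 2): 0.47, 0.39; mean = 0.86/2 = 0.43.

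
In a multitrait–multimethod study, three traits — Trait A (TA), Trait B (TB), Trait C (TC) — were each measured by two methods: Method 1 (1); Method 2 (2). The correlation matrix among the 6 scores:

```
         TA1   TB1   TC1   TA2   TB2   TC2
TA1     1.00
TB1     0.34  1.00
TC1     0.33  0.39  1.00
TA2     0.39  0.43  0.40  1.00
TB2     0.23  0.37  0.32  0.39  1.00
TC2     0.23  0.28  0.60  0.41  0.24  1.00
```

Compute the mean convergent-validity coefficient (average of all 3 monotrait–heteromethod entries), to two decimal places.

0.45

Convergent values: 0.39, 0.37, 0.60; mean = 1.36/3 = 0.45.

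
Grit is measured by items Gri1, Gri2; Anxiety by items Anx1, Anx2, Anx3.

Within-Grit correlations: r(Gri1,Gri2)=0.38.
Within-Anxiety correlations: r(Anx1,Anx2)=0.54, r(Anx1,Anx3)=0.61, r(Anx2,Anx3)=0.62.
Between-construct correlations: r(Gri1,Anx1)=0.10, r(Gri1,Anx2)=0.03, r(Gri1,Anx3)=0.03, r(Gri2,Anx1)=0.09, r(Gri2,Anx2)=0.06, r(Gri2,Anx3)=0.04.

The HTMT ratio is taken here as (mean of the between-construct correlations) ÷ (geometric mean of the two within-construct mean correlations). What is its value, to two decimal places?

0.12

Mean heterotrait r = 0.35/6 = 0.0583.
Mean within-Gri = 0.38/1 = 0.3800; mean within-Anx = 1.77/3 = 0.5900.
Geometric mean = √(0.3800 × 0.5900) = 0.4735.
HTMT = 0.0583 / 0.4735 = 0.12.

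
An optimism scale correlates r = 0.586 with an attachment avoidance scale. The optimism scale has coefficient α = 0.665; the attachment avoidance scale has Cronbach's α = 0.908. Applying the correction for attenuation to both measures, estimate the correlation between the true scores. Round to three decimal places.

0.754

r_true = r_obs / √(r_xx · r_yy) = 0.586 / √(0.665 × 0.908) = 0.586 / √0.603820 = 0.586 / 0.7771 ≈ 0.754.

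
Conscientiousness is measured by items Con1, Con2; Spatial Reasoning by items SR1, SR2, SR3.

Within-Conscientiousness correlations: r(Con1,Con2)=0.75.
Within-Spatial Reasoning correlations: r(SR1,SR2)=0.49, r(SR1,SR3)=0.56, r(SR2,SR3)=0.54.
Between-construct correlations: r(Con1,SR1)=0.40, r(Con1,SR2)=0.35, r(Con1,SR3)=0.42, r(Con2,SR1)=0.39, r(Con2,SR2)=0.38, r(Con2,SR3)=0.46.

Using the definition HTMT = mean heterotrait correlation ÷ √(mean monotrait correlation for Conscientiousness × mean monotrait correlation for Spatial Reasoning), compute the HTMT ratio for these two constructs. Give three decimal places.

0.634

Between-construct mean = 2.40/6 = 0.4000.
Mean within-Con = 0.75/1 = 0.7500; mean within-SR = 1.59/3 = 0.5300.
Geometric mean = √(0.7500 × 0.5300) = 0.6305.
HTMT = 0.4000 / 0.6305 = 0.634.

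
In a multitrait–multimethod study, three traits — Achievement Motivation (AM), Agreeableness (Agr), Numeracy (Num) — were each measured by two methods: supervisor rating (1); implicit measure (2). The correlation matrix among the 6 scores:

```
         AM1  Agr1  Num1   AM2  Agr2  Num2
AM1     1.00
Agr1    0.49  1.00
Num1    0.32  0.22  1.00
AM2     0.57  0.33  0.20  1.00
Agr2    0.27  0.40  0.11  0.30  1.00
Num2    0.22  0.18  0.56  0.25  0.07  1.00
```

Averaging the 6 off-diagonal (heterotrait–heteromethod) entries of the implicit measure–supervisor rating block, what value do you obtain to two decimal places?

HTHM values (method 2 × method 1): 0.33, 0.20, 0.27, 0.11, 0.22, 0.18; mean = 1.31/6 = 0.22.

0.22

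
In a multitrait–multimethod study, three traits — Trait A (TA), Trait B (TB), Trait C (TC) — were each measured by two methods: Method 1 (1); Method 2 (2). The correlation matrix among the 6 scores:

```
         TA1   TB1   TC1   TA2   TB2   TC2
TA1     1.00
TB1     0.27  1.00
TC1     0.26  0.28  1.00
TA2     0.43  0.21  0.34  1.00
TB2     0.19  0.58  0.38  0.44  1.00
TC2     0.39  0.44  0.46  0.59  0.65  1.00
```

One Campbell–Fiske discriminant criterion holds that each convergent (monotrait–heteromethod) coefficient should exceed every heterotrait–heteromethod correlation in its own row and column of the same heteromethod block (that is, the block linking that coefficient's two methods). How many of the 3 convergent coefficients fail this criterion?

Each convergent coefficient versus the relevant comparison correlations:
TA (methods 1·2): 0.43 vs {0.19, 0.21, 0.39, 0.34} → pass.
TB (methods 1·2): 0.58 vs {0.21, 0.19, 0.44, 0.38} → pass.
TC (methods 1·2): 0.46 vs {0.34, 0.39, 0.38, 0.44} → pass.
0 of 3 fail.

0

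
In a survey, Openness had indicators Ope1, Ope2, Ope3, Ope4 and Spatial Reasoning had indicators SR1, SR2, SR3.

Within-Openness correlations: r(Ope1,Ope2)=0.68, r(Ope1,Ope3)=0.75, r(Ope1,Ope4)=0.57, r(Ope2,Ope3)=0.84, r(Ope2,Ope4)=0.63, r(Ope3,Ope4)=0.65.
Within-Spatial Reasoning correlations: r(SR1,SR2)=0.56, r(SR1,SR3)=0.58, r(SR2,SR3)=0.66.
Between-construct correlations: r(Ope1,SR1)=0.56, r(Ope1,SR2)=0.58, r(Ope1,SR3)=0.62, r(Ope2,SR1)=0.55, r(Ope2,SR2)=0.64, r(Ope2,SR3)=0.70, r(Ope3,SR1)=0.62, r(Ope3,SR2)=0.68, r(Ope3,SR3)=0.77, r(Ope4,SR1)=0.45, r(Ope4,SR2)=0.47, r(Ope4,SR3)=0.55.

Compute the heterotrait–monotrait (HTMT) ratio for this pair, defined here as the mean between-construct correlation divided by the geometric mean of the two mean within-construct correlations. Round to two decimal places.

0.93

Mean heterotrait r = 7.19/12 = 0.5992.
Mean within-Ope = 4.12/6 = 0.6867; mean within-SR = 1.80/3 = 0.6000.
Geometric mean = √(0.6867 × 0.6000) = 0.6419.
HTMT = 0.5992 / 0.6419 = 0.93.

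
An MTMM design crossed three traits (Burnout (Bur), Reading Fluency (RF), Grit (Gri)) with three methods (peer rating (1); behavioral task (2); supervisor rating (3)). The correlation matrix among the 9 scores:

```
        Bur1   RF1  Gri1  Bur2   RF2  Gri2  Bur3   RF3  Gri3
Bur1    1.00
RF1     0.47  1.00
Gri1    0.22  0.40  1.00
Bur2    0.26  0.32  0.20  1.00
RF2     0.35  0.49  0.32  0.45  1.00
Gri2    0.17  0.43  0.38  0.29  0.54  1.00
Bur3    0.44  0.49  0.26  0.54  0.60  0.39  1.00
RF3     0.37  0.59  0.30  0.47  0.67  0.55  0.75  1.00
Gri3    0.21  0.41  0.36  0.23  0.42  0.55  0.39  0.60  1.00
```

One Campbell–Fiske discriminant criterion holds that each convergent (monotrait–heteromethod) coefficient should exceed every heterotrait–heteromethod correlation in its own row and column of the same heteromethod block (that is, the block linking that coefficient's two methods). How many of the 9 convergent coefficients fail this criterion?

Each convergent coefficient versus the relevant comparison correlations:
Bur (methods 1·2): 0.26 vs {0.35, 0.32, 0.17, 0.20} → fail.
Bur (methods 1·3): 0.44 vs {0.37, 0.49, 0.21, 0.26} → fail.
Bur (methods 2·3): 0.54 vs {0.47, 0.60, 0.23, 0.39} → fail.
RF (methods 1·2): 0.49 vs {0.32, 0.35, 0.43, 0.32} → pass.
RF (methods 1·3): 0.59 vs {0.49, 0.37, 0.41, 0.30} → pass.
RF (methods 2·3): 0.67 vs {0.60, 0.47, 0.42, 0.55} → pass.
Gri (methods 1·2): 0.38 vs {0.20, 0.17, 0.32, 0.43} → fail.
Gri (methods 1·3): 0.36 vs {0.26, 0.21, 0.30, 0.41} → fail.
Gri (methods 2·3): 0.55 vs {0.39, 0.23, 0.55, 0.42} → fail.
6 of 9 fail.

6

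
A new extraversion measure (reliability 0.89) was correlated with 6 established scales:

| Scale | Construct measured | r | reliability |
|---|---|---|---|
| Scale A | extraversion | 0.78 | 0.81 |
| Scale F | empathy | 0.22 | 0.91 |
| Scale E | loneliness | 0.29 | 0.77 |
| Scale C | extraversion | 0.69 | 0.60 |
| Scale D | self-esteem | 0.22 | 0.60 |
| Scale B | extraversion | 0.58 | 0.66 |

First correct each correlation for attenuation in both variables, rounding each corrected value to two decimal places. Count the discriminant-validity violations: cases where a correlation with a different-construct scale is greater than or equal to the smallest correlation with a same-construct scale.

Disattenuated r (r / √(r_scale · r_new)):
  Scale A (conv): 0.78 / √(0.81·0.89) = 0.92
  Scale F (disc): 0.22 / √(0.91·0.89) = 0.24
  Scale E (disc): 0.29 / √(0.77·0.89) = 0.35
  Scale C (conv): 0.69 / √(0.60·0.89) = 0.94
  Scale D (disc): 0.22 / √(0.60·0.89) = 0.30
  Scale B (conv): 0.58 / √(0.66·0.89) = 0.76
Smallest convergent = 0.76. Discriminant values: 0.24, 0.35, 0.30; count ≥ 0.76 → 0.

0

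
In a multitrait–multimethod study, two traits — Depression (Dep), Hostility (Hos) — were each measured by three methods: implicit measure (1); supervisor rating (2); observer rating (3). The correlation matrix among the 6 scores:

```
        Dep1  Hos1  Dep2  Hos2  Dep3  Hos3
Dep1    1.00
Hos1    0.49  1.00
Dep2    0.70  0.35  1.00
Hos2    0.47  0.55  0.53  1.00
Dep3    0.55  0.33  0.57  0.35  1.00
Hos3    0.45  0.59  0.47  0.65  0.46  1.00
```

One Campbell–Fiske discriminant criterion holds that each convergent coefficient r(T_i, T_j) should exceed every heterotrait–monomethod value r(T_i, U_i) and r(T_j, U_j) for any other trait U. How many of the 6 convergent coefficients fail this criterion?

0

Checking each validity diagonal entry against its comparison values:
Dep (methods 1·2): 0.70 vs {0.49, 0.53} → pass.
Dep (methods 1·3): 0.55 vs {0.49, 0.46} → pass.
Dep (methods 2·3): 0.57 vs {0.53, 0.46} → pass.
Hos (methods 1·2): 0.55 vs {0.49, 0.53} → pass.
Hos (methods 1·3): 0.59 vs {0.49, 0.46} → pass.
Hos (methods 2·3): 0.65 vs {0.53, 0.46} → pass.
0 of 6 fail.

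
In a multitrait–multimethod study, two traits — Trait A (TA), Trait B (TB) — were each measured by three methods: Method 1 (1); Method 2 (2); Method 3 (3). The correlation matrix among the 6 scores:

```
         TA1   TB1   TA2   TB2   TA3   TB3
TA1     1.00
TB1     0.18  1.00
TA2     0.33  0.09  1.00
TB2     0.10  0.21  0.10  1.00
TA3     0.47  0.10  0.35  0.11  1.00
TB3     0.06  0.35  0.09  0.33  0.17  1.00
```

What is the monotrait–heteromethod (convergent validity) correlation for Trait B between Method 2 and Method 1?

0.21

Same trait (TB), different methods: r(TB2, TB1) = 0.21.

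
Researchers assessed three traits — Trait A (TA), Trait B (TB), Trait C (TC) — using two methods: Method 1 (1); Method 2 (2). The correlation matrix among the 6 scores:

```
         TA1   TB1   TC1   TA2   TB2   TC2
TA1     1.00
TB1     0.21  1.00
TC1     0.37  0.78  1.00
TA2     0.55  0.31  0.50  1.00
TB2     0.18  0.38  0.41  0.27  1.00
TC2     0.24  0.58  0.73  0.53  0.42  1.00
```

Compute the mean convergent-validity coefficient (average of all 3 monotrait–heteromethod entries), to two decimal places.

0.55

Convergent values: 0.55, 0.38, 0.73; mean = 1.66/3 = 0.55.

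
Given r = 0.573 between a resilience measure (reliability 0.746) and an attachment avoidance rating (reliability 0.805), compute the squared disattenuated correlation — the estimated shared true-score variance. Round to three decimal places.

Disattenuated r = 0.573 / √(0.746 × 0.805) = 0.573 / 0.7749 = 0.7395.
Shared true-score variance = 0.7395² = 0.5469 ≈ 0.547.

0.547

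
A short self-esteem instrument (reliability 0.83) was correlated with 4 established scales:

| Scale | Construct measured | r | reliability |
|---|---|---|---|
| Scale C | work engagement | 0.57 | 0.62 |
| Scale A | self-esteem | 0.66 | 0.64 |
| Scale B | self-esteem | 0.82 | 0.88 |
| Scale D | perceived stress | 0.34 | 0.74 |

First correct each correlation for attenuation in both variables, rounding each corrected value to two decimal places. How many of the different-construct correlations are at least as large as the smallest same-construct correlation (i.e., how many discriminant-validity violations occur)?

0

Disattenuated r (r / √(r_scale · r_new)):
  Scale C (disc): 0.57 / √(0.62·0.83) = 0.79
  Scale A (conv): 0.66 / √(0.64·0.83) = 0.91
  Scale B (conv): 0.82 / √(0.88·0.83) = 0.96
  Scale D (disc): 0.34 / √(0.74·0.83) = 0.43
Smallest convergent = 0.91. Discriminant values: 0.79, 0.43; count ≥ 0.91 → 0.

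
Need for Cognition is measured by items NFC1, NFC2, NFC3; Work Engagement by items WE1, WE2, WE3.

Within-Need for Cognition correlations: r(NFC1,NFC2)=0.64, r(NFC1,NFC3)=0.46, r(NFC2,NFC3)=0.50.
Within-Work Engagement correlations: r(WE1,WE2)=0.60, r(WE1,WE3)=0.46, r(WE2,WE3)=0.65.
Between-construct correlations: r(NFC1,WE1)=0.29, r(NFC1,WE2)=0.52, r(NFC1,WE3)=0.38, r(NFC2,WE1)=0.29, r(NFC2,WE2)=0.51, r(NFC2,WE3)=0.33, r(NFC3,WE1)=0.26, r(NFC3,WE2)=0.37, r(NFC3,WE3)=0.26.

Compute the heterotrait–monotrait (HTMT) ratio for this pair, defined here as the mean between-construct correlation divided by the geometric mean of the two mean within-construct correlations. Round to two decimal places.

Mean heterotrait r = 3.21/9 = 0.3567.
Mean within-NFC = 1.60/3 = 0.5333; mean within-WE = 1.71/3 = 0.5700.
Geometric mean = √(0.5333 × 0.5700) = 0.5513.
HTMT = 0.3567 / 0.5513 = 0.65.

0.65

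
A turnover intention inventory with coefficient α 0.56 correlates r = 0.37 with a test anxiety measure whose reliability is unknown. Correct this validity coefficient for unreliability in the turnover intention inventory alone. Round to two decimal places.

Single correction: r_c = r_obs / √r_xx = 0.37 / √0.56 = 0.37 / 0.7483 ≈ 0.49.

0.49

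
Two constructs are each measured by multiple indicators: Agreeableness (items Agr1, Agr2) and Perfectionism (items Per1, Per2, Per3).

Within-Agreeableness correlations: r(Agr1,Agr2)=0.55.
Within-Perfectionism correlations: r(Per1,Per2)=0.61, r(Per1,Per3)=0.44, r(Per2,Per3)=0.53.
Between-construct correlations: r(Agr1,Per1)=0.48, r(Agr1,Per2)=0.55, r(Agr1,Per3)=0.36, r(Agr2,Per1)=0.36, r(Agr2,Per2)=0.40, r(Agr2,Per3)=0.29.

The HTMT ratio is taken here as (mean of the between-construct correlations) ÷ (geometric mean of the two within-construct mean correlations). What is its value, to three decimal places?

Mean heterotrait r = 2.44/6 = 0.4067.
Mean within-Agr = 0.55/1 = 0.5500; mean within-Per = 1.58/3 = 0.5267.
Geometric mean = √(0.5500 × 0.5267) = 0.5382.
HTMT = 0.4067 / 0.5382 = 0.756.

0.756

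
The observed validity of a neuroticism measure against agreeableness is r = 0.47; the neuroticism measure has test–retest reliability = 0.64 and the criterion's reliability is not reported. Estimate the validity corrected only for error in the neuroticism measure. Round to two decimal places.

0.59

Single correction: r_c = r_obs / √r_xx = 0.47 / √0.64 = 0.47 / 0.8000 ≈ 0.59.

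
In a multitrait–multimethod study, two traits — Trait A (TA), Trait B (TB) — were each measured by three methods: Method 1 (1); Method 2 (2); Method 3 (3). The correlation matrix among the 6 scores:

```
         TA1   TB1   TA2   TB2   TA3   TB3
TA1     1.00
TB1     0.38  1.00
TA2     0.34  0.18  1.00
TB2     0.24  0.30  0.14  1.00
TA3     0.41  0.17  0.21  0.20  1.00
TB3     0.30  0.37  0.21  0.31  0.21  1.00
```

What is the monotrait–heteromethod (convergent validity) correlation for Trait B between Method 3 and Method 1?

0.37

Same trait (TB), different methods: r(TB3, TB1) = 0.37.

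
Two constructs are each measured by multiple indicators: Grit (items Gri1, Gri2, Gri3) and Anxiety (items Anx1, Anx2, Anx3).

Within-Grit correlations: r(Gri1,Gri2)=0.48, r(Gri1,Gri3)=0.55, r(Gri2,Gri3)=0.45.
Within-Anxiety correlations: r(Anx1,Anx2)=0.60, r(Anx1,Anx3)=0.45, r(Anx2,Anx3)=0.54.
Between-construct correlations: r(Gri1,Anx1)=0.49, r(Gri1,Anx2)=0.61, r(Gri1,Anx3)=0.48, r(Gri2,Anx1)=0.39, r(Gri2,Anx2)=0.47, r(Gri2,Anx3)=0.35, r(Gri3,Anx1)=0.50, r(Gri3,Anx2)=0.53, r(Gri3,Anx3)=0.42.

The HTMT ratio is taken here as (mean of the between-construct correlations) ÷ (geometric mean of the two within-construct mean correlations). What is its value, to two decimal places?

Mean between = 4.24/9 = 0.4711.
Mean within-Gri = 1.48/3 = 0.4933; mean within-Anx = 1.59/3 = 0.5300.
Geometric mean = √(0.4933 × 0.5300) = 0.5113.
HTMT = 0.4711 / 0.5113 = 0.92.

0.92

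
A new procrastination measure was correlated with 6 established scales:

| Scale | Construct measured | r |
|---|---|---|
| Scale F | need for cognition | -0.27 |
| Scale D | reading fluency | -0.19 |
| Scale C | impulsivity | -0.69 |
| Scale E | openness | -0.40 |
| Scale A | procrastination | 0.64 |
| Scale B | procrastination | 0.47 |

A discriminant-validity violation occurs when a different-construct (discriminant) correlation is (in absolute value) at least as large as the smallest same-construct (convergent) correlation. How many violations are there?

Convergent (same construct = procrastination): Scale A, Scale B.
Smallest convergent = 0.47. Discriminant |r|: 0.27, 0.19, 0.69, 0.40; count ≥ 0.47 → 1.

1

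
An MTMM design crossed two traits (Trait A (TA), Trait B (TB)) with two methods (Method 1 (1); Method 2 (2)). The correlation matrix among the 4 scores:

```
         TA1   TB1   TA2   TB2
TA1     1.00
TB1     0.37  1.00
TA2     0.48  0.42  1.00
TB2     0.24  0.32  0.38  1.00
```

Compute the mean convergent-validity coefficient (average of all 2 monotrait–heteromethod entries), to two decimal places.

Convergent values: 0.48, 0.32; mean = 0.80/2 = 0.40.

0.40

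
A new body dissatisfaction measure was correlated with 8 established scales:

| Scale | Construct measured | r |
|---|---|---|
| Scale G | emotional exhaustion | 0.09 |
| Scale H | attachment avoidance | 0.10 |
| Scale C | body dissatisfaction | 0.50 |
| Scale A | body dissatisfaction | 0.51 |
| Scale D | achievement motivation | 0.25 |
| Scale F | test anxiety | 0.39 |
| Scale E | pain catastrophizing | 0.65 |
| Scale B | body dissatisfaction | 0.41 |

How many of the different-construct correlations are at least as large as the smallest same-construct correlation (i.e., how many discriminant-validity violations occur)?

1

Convergent (same construct = body dissatisfaction): Scale C, Scale A, Scale B.
Smallest convergent = 0.41. Discriminant values: 0.09, 0.10, 0.25, 0.39, 0.65; count ≥ 0.41 → 1.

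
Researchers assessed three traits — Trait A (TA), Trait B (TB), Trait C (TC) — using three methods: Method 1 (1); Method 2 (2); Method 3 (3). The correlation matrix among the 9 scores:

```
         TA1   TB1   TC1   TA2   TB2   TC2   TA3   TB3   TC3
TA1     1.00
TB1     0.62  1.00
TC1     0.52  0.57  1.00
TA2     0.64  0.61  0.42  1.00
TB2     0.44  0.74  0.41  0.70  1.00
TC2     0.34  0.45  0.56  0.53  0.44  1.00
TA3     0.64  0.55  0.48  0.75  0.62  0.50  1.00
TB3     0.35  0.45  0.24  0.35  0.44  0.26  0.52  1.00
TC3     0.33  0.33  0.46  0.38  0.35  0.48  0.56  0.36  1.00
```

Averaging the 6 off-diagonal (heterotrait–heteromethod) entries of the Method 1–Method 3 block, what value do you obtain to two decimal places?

0.38

HTHM values (method 1 × method 3): 0.35, 0.33, 0.55, 0.33, 0.48, 0.24; mean = 2.28/6 = 0.38.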